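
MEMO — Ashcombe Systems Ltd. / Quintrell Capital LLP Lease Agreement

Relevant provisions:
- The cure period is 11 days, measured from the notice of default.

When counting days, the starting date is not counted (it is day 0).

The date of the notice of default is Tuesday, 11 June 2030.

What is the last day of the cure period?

22 June 2030

Adding 11 calendar days to 11 June 2030 gives 22 June 2030, which is the last day of the cure period.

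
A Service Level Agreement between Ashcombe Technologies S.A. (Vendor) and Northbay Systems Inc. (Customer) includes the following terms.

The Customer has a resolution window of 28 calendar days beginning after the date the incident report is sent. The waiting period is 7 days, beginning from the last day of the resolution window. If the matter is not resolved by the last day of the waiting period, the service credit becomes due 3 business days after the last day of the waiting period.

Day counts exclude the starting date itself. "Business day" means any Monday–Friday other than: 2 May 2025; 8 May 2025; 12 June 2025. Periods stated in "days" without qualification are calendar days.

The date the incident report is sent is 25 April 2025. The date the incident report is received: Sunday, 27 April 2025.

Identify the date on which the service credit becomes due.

Adding 28 calendar days to 25 April 2025 gives 23 May 2025, which is the last day of the resolution window.
The last day of the waiting period: 23 May 2025 + 7 days = 30 May 2025.
The date on which the service credit becomes due: counting 3 business days from Friday, 30 May 2025 (Jun 2, Jun 3, Jun 4, skipping weekends) reaches Wednesday, 4 June 2025.

4 June 2025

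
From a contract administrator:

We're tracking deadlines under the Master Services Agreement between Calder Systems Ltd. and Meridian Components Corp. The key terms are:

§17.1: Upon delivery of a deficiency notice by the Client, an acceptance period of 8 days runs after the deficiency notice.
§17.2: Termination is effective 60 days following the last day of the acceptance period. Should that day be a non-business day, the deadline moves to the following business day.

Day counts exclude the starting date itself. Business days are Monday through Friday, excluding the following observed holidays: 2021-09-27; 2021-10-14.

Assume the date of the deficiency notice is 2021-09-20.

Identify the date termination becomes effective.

The last day of the acceptance period: 2021-09-20 + 8 days = 2021-09-28.
Adding 60 calendar days to 2021-09-28 gives 2021-11-27, which is the date termination becomes effective. That falls on a Saturday, so it rolls to the next business day, Monday, 2021-11-29.

2021-11-29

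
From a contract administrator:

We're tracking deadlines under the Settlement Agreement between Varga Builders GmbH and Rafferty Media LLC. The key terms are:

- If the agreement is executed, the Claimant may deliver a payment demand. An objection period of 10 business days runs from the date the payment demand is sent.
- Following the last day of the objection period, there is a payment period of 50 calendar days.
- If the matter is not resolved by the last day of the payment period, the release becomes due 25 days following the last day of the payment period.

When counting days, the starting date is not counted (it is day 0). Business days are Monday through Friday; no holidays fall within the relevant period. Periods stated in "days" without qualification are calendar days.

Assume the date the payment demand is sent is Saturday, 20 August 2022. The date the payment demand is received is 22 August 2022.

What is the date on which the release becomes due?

16 November 2022

The last day of the objection period: 10 business days after Saturday, 20 August 2022, skipping weekends — Aug 22, Aug 23, Aug 24, Aug 25, Aug 26, Aug 29, Aug 30, Aug 31, Sep 1, Sep 2 — lands on Friday, 2 September 2022.
Adding 50 calendar days to 2 September 2022 gives 22 October 2022, which is the last day of the payment period.
The date on which the release becomes due: 22 October 2022 + 25 days = 16 November 2022.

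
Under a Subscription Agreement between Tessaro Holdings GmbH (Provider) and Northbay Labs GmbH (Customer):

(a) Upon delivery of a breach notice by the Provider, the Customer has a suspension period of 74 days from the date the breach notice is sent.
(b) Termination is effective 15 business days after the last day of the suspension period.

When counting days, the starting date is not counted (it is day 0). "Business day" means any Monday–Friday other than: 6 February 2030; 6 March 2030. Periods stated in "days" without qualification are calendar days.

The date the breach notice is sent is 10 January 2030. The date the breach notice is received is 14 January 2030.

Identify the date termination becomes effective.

15 April 2030

The last day of the suspension period: 74 calendar days after 10 January 2030 is 25 March 2030.
From Monday, 25 March 2030, 15 business days (Mar 26, Mar 27, Mar 28, Mar 29, …, Apr 11, Apr 12, Apr 15, skipping weekends) brings us to Monday, 15 April 2030, which is the date termination becomes effective.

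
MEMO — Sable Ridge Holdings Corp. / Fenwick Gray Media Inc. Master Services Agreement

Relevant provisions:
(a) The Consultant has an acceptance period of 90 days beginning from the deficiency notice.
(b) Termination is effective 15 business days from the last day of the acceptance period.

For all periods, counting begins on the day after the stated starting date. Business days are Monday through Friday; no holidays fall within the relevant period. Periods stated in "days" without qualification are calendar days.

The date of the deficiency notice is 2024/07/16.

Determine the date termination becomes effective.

Adding 90 calendar days to 2024/07/16 gives 2024/10/14, which is the last day of the acceptance period.
The date termination becomes effective: counting 15 business days from Monday, 2024/10/14 (Oct 15, Oct 16, Oct 17, Oct 18, …, Oct 31, Nov 1, Nov 4, skipping weekends) reaches Monday, 2024/11/04.

2024/11/04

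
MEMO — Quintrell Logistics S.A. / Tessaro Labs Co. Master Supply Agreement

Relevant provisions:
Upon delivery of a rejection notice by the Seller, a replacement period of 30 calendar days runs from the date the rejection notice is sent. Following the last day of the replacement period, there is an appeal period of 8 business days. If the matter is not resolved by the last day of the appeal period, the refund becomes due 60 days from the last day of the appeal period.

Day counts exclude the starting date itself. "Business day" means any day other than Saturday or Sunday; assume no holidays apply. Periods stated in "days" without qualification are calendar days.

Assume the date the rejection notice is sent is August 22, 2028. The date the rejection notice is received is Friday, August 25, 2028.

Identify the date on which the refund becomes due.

Adding 30 calendar days to August 22, 2028 gives September 21, 2028, which is the last day of the replacement period.
The last day of the appeal period: counting 8 business days from Thursday, September 21, 2028 (Sep 22, Sep 25, Sep 26, Sep 27, Sep 28, Sep 29, Oct 2, Oct 3, skipping weekends) reaches Tuesday, October 3, 2028.
Adding 60 calendar days to October 3, 2028 gives December 2, 2028, which is the date on which the refund becomes due.

December 2, 2028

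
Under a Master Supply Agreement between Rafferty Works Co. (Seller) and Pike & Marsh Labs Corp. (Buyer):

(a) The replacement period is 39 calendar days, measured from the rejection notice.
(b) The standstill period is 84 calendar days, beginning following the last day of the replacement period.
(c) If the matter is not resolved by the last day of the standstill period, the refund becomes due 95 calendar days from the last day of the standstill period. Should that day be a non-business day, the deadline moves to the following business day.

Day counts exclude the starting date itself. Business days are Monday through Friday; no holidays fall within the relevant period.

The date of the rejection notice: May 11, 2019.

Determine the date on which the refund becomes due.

Dec 16, 2019

The last day of the replacement period: May 11, 2019 + 39 days = Jun 19, 2019.
The last day of the standstill period: Jun 19, 2019 + 84 days = Sep 11, 2019.
The date on which the refund becomes due: 95 calendar days after Sep 11, 2019 is Dec 15, 2019. That falls on a Sunday, so it rolls to the next business day, Monday, Dec 16, 2019.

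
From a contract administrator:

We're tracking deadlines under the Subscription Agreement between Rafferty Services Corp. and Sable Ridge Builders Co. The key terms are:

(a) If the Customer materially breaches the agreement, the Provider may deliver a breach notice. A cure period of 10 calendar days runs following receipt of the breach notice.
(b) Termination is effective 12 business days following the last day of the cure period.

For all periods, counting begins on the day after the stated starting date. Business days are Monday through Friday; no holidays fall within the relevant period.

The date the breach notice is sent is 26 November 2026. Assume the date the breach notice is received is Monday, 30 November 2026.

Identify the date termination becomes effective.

Adding 10 calendar days to 30 November 2026 gives 10 December 2026, which is the last day of the cure period.
The date termination becomes effective: counting 12 business days from Thursday, 10 December 2026 (Dec 11, Dec 14, Dec 15, Dec 16, …, Dec 24, Dec 25, Dec 28, skipping weekends) reaches Monday, 28 December 2026.

28 December 2026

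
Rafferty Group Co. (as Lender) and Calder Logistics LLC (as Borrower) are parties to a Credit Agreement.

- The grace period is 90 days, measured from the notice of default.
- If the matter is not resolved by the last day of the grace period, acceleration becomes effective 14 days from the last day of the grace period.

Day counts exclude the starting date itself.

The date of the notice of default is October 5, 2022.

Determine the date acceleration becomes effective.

The last day of the grace period: October 5, 2022 + 90 days = January 3, 2023.
The date acceleration becomes effective: January 3, 2023 + 14 days = January 17, 2023.

January 17, 2023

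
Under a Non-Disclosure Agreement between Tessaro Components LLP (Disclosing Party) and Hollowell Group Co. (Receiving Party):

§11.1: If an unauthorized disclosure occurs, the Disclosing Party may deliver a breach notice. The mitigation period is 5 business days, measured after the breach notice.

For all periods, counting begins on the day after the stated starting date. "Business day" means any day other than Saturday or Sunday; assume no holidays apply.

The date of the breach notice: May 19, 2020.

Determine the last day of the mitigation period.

May 26, 2020

The last day of the mitigation period: 5 business days after Tuesday, May 19, 2020, skipping weekends — May 20, May 21, May 22, May 25, May 26 — lands on Tuesday, May 26, 2020.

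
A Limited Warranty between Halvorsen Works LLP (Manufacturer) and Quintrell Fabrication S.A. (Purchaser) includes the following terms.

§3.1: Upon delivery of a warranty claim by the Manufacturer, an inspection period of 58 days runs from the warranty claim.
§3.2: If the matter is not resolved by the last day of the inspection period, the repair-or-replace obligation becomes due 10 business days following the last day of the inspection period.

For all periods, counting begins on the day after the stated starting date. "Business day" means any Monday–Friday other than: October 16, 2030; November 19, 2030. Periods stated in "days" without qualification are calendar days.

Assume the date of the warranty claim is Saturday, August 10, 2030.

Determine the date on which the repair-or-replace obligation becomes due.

Adding 58 calendar days to August 10, 2030 gives October 7, 2030, which is the last day of the inspection period.
The date on which the repair-or-replace obligation becomes due: 10 business days after Monday, October 7, 2030, skipping weekends and the listed holiday on Oct 16 — Oct 8, Oct 9, Oct 10, Oct 11, Oct 14, Oct 15, Oct 17, Oct 18, Oct 21, Oct 22 — lands on Tuesday, October 22, 2030.

October 22, 2030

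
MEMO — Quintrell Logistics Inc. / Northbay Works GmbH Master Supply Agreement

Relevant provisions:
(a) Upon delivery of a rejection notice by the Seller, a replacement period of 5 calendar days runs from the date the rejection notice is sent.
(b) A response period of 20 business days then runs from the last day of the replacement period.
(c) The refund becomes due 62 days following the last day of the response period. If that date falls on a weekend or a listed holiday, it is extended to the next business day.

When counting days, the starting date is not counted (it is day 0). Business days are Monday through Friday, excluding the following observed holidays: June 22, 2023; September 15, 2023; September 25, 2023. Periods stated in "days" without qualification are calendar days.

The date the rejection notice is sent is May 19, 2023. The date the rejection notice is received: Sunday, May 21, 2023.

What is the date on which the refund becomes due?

Adding 5 calendar days to May 19, 2023 gives May 24, 2023, which is the last day of the replacement period.
The last day of the response period: 20 business days after Wednesday, May 24, 2023, skipping weekends — May 25, May 26, May 29, May 30, …, Jun 19, Jun 20, Jun 21 — lands on Wednesday, June 21, 2023.
The date on which the refund becomes due: 62 calendar days after June 21, 2023 is August 22, 2023. August 22, 2023 is a Tuesday and is not a listed holiday, so no roll-forward applies.

August 22, 2023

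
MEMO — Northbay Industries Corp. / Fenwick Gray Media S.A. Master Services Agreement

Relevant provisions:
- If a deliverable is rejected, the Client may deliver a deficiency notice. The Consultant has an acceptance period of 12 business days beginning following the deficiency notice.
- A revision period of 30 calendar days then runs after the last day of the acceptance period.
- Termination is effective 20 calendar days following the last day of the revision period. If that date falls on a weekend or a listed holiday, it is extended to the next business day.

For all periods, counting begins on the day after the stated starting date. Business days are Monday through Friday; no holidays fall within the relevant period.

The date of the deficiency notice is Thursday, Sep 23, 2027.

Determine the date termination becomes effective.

The last day of the acceptance period: counting 12 business days from Thursday, Sep 23, 2027 (Sep 24, Sep 27, Sep 28, Sep 29, …, Oct 7, Oct 8, Oct 11, skipping weekends) reaches Monday, Oct 11, 2027.
Adding 30 calendar days to Oct 11, 2027 gives Nov 10, 2027, which is the last day of the revision period.
Adding 20 calendar days to Nov 10, 2027 gives Nov 30, 2027, which is the date termination becomes effective. Nov 30, 2027 is a Tuesday, so no roll-forward applies.

Nov 30, 2027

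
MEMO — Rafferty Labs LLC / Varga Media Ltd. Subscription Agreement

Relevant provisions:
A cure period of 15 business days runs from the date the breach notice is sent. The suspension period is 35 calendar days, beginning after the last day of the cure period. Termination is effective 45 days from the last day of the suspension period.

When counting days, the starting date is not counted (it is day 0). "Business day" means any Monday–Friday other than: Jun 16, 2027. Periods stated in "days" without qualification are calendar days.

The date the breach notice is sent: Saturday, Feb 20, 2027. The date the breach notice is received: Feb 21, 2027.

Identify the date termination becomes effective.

From Saturday, Feb 20, 2027, 15 business days (Feb 22, Feb 23, Feb 24, Feb 25, …, Mar 10, Mar 11, Mar 12, skipping weekends) brings us to Friday, Mar 12, 2027, which is the last day of the cure period.
The last day of the suspension period: Mar 12, 2027 + 35 days = Apr 16, 2027.
The date termination becomes effective: 45 calendar days after Apr 16, 2027 is May 31, 2027.

May 31, 2027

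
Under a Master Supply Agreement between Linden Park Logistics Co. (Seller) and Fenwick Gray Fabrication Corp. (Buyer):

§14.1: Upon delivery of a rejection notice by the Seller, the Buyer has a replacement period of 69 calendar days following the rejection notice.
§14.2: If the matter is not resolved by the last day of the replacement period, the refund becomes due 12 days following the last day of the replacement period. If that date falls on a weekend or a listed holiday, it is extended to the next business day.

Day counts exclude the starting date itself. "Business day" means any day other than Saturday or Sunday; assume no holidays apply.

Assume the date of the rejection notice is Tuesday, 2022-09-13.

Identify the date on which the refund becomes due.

The last day of the replacement period: 2022-09-13 + 69 days = 2022-11-21.
The date on which the refund becomes due: 2022-11-21 + 12 days = 2022-12-03. That falls on a Saturday, so it rolls to the next business day, Monday, 2022-12-05.

2022-12-05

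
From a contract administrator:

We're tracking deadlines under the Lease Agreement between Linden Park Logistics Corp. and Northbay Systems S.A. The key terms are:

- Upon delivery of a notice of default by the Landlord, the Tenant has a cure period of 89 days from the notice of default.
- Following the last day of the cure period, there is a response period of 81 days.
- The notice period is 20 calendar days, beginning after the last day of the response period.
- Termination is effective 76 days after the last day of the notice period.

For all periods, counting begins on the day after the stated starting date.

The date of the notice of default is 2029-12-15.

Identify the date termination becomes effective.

The last day of the cure period: 2029-12-15 + 89 days = 2030-03-14.
The last day of the response period: 2030-03-14 + 81 days = 2030-06-03.
The last day of the notice period: 20 calendar days after 2030-06-03 is 2030-06-23.
Adding 76 calendar days to 2030-06-23 gives 2030-09-07, which is the date termination becomes effective.

2030-09-07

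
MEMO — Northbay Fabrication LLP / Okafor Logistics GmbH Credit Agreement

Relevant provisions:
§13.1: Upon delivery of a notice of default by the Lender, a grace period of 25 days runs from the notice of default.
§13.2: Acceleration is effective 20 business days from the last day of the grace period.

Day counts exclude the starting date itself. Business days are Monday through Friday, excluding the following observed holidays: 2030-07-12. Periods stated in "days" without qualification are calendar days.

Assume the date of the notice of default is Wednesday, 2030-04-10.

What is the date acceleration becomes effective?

2030-05-31

The last day of the grace period: 2030-04-10 + 25 days = 2030-05-05.
The date acceleration becomes effective: counting 20 business days from Sunday, 2030-05-05 (May 6, May 7, May 8, May 9, …, May 29, May 30, May 31, skipping weekends) reaches Friday, 2030-05-31.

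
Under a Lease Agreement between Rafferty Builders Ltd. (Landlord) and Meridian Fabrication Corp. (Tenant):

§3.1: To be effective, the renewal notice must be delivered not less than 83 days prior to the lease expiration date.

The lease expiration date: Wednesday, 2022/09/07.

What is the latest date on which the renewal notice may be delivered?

2022/06/16

2022/09/07 minus 83 days is 2022/06/16.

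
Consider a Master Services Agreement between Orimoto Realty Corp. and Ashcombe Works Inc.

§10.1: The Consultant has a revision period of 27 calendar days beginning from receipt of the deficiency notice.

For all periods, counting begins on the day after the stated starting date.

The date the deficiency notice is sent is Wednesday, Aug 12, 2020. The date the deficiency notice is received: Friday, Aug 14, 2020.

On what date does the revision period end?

Adding 27 calendar days to Aug 14, 2020 gives Sep 10, 2020, which is the last day of the revision period.

Sep 10, 2020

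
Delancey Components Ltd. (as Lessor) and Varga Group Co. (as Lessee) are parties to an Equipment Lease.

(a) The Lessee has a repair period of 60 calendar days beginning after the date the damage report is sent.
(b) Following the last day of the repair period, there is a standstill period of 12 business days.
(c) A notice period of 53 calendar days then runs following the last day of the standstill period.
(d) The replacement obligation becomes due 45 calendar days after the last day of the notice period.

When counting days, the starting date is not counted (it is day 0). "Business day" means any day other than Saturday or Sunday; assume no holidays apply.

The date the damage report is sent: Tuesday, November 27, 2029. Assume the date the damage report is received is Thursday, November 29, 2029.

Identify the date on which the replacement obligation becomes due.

May 21, 2030

Adding 60 calendar days to November 27, 2029 gives January 26, 2030, which is the last day of the repair period.
The last day of the standstill period: 12 business days after Saturday, January 26, 2030, skipping weekends — Jan 28, Jan 29, Jan 30, Jan 31, …, Feb 8, Feb 11, Feb 12 — lands on Tuesday, February 12, 2030.
Adding 53 calendar days to February 12, 2030 gives April 6, 2030, which is the last day of the notice period.
The date on which the replacement obligation becomes due: 45 calendar days after April 6, 2030 is May 21, 2030.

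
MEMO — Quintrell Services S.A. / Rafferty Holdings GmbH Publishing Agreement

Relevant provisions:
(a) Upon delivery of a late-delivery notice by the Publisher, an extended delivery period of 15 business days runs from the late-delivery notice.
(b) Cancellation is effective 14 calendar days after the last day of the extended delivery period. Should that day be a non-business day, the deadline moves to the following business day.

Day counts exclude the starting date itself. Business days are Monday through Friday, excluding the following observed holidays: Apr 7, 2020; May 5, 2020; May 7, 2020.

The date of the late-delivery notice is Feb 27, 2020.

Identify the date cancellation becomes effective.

The last day of the extended delivery period: 15 business days after Thursday, Feb 27, 2020, skipping weekends — Feb 28, Mar 2, Mar 3, Mar 4, …, Mar 17, Mar 18, Mar 19 — lands on Thursday, Mar 19, 2020.
The date cancellation becomes effective: Mar 19, 2020 + 14 days = Apr 2, 2020. Apr 2, 2020 is a Thursday and is not a listed holiday, so no roll-forward applies.

Apr 2, 2020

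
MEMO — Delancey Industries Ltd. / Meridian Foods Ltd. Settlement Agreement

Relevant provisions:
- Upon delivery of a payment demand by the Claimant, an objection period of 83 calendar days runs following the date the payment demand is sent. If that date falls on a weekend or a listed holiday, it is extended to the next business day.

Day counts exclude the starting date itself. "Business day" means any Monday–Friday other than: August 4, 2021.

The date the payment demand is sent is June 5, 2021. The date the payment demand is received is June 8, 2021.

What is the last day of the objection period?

August 27, 2021

The last day of the objection period: June 5, 2021 + 83 days = August 27, 2021. August 27, 2021 is a Friday and is not a listed holiday, so no roll-forward applies.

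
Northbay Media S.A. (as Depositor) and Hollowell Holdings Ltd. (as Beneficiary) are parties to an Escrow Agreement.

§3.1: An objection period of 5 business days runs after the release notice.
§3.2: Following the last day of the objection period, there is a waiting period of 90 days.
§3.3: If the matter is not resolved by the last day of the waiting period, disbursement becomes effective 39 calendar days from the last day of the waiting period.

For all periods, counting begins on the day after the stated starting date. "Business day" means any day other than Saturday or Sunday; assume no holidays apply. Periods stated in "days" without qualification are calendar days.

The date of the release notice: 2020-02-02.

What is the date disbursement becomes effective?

From Sunday, 2020-02-02, 5 business days (Feb 3, Feb 4, Feb 5, Feb 6, Feb 7, skipping weekends) brings us to Friday, 2020-02-07, which is the last day of the objection period.
The last day of the waiting period: 2020-02-07 + 90 days = 2020-05-07.
Adding 39 calendar days to 2020-05-07 gives 2020-06-15, which is the date disbursement becomes effective.

2020-06-15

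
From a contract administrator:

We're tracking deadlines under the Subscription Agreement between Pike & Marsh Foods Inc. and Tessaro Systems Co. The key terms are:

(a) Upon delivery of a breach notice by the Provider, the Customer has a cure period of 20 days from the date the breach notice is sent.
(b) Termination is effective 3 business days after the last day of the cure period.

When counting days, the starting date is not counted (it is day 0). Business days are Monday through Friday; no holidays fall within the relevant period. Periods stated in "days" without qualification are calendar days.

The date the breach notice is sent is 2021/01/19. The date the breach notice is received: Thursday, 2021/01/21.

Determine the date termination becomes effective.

2021/02/11

The last day of the cure period: 2021/01/19 + 20 days = 2021/02/08.
From Monday, 2021/02/08, 3 business days (Feb 9, Feb 10, Feb 11, skipping weekends) brings us to Thursday, 2021/02/11, which is the date termination becomes effective.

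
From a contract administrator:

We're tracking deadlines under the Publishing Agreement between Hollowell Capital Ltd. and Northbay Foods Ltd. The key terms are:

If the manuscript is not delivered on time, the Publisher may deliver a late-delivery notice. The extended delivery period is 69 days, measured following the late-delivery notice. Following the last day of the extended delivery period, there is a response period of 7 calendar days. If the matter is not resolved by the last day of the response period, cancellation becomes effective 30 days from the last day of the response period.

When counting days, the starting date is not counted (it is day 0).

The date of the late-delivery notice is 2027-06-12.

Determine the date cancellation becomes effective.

2027-09-26

The last day of the extended delivery period: 2027-06-12 + 69 days = 2027-08-20.
Adding 7 calendar days to 2027-08-20 gives 2027-08-27, which is the last day of the response period.
The date cancellation becomes effective: 2027-08-27 + 30 days = 2027-09-26.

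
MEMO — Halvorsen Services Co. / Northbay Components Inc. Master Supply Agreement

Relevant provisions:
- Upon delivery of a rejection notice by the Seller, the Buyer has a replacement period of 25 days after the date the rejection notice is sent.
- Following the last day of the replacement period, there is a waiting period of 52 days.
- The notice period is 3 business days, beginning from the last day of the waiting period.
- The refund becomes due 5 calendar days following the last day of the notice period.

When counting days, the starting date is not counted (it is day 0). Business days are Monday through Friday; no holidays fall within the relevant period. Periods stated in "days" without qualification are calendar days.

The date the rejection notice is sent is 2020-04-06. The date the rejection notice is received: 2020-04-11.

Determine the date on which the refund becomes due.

2020-06-30

The last day of the replacement period: 25 calendar days after 2020-04-06 is 2020-05-01.
The last day of the waiting period: 52 calendar days after 2020-05-01 is 2020-06-22.
The last day of the notice period: 3 business days after Monday, 2020-06-22, skipping weekends — Jun 23, Jun 24, Jun 25 — lands on Thursday, 2020-06-25.
The date on which the refund becomes due: 5 calendar days after 2020-06-25 is 2020-06-30.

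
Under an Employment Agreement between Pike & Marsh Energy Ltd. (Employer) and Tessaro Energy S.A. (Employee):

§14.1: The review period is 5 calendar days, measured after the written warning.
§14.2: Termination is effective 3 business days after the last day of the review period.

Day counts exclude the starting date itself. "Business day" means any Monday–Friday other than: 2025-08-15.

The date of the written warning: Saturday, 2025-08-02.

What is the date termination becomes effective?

2025-08-12

The last day of the review period: 5 calendar days after 2025-08-02 is 2025-08-07.
The date termination becomes effective: 3 business days after Thursday, 2025-08-07, skipping weekends — Aug 8, Aug 11, Aug 12 — lands on Tuesday, 2025-08-12.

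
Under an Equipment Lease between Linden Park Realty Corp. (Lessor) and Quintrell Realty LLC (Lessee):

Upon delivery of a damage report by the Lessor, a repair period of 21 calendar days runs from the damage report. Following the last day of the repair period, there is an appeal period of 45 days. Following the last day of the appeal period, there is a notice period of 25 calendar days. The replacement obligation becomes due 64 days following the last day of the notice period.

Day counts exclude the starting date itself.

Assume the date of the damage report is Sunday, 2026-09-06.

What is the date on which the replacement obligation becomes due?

2027-02-08

Adding 21 calendar days to 2026-09-06 gives 2026-09-27, which is the last day of the repair period.
The last day of the appeal period: 2026-09-27 + 45 days = 2026-11-11.
The last day of the notice period: 2026-11-11 + 25 days = 2026-12-06.
The date on which the replacement obligation becomes due: 64 calendar days after 2026-12-06 is 2027-02-08.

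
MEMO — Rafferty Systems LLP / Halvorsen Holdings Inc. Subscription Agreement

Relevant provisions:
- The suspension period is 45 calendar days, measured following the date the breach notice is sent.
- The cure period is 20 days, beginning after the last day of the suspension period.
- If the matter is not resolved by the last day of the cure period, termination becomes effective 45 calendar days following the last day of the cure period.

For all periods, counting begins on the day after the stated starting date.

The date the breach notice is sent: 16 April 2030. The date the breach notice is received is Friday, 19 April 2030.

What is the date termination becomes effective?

Adding 45 calendar days to 16 April 2030 gives 31 May 2030, which is the last day of the suspension period.
The last day of the cure period: 20 calendar days after 31 May 2030 is 20 June 2030.
Adding 45 calendar days to 20 June 2030 gives 4 August 2030, which is the date termination becomes effective.

4 August 2030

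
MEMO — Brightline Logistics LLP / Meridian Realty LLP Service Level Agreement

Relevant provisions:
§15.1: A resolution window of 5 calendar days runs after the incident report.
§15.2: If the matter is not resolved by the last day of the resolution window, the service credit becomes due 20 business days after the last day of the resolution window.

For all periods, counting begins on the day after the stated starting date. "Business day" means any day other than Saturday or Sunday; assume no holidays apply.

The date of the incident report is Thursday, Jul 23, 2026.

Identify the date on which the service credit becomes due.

Aug 25, 2026

The last day of the resolution window: 5 calendar days after Jul 23, 2026 is Jul 28, 2026.
The date on which the service credit becomes due: counting 20 business days from Tuesday, Jul 28, 2026 (Jul 29, Jul 30, Jul 31, Aug 3, …, Aug 21, Aug 24, Aug 25, skipping weekends) reaches Tuesday, Aug 25, 2026.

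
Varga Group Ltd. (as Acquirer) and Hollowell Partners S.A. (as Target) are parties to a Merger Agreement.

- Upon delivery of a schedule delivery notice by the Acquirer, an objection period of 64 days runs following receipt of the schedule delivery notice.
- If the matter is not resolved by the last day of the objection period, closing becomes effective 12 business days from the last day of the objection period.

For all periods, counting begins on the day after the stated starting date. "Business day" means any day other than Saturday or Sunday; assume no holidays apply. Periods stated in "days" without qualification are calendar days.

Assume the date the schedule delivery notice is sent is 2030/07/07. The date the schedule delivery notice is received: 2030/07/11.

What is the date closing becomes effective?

2030/10/01

The last day of the objection period: 64 calendar days after 2030/07/11 is 2030/09/13.
The date closing becomes effective: 12 business days after Friday, 2030/09/13, skipping weekends — Sep 16, Sep 17, Sep 18, Sep 19, …, Sep 27, Sep 30, Oct 1 — lands on Tuesday, 2030/10/01.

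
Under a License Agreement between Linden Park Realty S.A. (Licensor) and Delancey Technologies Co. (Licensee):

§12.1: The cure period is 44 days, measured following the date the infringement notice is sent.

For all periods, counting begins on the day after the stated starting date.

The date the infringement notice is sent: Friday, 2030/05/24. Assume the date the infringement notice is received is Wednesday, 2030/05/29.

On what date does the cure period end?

2030/07/07

The last day of the cure period: 2030/05/24 + 44 days = 2030/07/07.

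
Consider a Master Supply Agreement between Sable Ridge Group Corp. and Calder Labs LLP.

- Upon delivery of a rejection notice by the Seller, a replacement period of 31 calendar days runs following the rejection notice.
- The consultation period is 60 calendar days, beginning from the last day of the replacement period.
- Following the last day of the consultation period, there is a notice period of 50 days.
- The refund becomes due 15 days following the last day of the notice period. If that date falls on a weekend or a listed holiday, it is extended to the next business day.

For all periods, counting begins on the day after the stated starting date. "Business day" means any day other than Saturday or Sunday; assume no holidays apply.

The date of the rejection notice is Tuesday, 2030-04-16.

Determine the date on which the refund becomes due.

The last day of the replacement period: 2030-04-16 + 31 days = 2030-05-17.
The last day of the consultation period: 60 calendar days after 2030-05-17 is 2030-07-16.
Adding 50 calendar days to 2030-07-16 gives 2030-09-04, which is the last day of the notice period.
The date on which the refund becomes due: 15 calendar days after 2030-09-04 is 2030-09-19. 2030-09-19 is a Thursday, so no roll-forward applies.

2030-09-19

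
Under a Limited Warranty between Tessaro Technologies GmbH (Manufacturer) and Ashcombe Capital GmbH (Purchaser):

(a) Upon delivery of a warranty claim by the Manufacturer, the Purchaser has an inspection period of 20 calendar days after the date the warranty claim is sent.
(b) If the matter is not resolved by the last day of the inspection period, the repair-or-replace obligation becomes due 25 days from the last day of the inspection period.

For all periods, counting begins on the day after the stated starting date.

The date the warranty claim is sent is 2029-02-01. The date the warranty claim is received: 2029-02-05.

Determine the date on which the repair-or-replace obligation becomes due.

2029-03-18

The last day of the inspection period: 20 calendar days after 2029-02-01 is 2029-02-21.
Adding 25 calendar days to 2029-02-21 gives 2029-03-18, which is the date on which the repair-or-replace obligation becomes due.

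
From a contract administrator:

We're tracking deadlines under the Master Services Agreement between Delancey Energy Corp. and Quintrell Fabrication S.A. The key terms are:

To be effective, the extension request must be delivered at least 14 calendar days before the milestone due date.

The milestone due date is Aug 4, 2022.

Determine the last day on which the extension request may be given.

Aug 4, 2022 minus 14 days is Jul 21, 2022.

Jul 21, 2022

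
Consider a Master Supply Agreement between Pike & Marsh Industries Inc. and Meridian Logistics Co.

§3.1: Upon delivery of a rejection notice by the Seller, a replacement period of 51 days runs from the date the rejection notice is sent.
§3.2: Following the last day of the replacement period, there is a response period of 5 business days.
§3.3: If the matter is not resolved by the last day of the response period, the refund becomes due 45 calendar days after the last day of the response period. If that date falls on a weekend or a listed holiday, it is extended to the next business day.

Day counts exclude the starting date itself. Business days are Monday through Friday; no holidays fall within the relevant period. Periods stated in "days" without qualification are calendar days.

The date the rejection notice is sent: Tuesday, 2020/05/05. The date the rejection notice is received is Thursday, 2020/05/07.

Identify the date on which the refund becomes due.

2020/08/17

Adding 51 calendar days to 2020/05/05 gives 2020/06/25, which is the last day of the replacement period.
From Thursday, 2020/06/25, 5 business days (Jun 26, Jun 29, Jun 30, Jul 1, Jul 2, skipping weekends) brings us to Thursday, 2020/07/02, which is the last day of the response period.
The date on which the refund becomes due: 2020/07/02 + 45 days = 2020/08/16. That falls on a Sunday, so it rolls to the next business day, Monday, 2020/08/17.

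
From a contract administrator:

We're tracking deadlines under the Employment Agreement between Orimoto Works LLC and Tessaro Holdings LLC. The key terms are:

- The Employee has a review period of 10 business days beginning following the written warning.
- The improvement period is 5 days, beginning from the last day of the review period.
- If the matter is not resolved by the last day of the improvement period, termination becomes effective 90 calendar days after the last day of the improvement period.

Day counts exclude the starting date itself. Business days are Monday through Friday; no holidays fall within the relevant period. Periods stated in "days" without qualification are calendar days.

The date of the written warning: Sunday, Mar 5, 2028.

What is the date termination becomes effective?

The last day of the review period: counting 10 business days from Sunday, Mar 5, 2028 (Mar 6, Mar 7, Mar 8, Mar 9, Mar 10, Mar 13, Mar 14, Mar 15, Mar 16, Mar 17, skipping weekends) reaches Friday, Mar 17, 2028.
Adding 5 calendar days to Mar 17, 2028 gives Mar 22, 2028, which is the last day of the improvement period.
The date termination becomes effective: 90 calendar days after Mar 22, 2028 is Jun 20, 2028.

Jun 20, 2028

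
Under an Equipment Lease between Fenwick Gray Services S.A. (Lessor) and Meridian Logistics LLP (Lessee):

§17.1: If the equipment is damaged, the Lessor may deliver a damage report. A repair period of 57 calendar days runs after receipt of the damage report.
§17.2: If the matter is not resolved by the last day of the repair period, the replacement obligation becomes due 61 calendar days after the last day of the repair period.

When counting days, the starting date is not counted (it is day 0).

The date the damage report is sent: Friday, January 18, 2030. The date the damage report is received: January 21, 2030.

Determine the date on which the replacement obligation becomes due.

The last day of the repair period: 57 calendar days after January 21, 2030 is March 19, 2030.
The date on which the replacement obligation becomes due: March 19, 2030 + 61 days = May 19, 2030.

May 19, 2030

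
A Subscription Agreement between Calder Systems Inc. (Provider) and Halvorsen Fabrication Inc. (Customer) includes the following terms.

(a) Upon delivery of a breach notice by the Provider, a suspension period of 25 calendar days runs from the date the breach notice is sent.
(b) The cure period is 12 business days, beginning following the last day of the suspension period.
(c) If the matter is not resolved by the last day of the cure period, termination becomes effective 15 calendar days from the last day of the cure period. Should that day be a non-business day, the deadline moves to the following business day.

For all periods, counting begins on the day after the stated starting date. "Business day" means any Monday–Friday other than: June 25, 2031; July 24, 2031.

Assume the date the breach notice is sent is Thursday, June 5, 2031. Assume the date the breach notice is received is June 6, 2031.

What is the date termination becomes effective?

July 31, 2031

Adding 25 calendar days to June 5, 2031 gives June 30, 2031, which is the last day of the suspension period.
The last day of the cure period: 12 business days after Monday, June 30, 2031, skipping weekends — Jul 1, Jul 2, Jul 3, Jul 4, …, Jul 14, Jul 15, Jul 16 — lands on Wednesday, July 16, 2031.
Adding 15 calendar days to July 16, 2031 gives July 31, 2031, which is the date termination becomes effective. July 31, 2031 is a Thursday and is not a listed holiday, so no roll-forward applies.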